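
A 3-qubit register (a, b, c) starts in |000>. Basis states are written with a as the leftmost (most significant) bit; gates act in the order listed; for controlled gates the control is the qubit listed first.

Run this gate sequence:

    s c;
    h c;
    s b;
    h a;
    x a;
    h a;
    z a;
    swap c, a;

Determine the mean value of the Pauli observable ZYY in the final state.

The observable ZYY averages to 0. Key observation: steps 4-7 multiply out to the identity, so the circuit reduces to the remaining gates.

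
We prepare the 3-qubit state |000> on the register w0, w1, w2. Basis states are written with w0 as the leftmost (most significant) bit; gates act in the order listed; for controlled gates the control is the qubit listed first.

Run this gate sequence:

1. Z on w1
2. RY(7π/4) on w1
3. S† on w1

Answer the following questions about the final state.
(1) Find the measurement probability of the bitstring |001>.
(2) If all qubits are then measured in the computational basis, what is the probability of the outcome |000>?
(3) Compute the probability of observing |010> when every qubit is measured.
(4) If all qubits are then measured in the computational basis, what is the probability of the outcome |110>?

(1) A full measurement returns |001> with probability 0.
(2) A full measurement returns |000> with probability sqrt(2)/4 + 1/2.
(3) The probability of measuring |010> is 1/2 - sqrt(2)/4.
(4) The probability of measuring |110> is 0.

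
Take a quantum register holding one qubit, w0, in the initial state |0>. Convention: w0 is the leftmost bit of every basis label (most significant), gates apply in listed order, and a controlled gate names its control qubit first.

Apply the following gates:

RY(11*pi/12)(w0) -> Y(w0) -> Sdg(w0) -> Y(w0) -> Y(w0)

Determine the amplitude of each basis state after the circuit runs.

The resulting statevector has amplitude -I*sqrt(3*sqrt(2) + 6)/4 - I*sqrt(2 - sqrt(2))/4 on |0>, -sqrt(6 - 3*sqrt(2))/4 + sqrt(sqrt(2) + 2)/4 on |1>.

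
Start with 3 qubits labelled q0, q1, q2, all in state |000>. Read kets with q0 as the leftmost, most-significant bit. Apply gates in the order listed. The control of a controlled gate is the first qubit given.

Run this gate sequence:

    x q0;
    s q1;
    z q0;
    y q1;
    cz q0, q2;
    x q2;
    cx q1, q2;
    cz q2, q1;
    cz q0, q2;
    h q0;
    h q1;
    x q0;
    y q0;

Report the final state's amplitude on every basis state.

After the circuit, the state carries amplitude -1/2 on |000>, 0 on |001>, 1/2 on |010>, 0 on |011>, -1/2 on |100>, 0 on |101>, 1/2 on |110>, 0 on |111>.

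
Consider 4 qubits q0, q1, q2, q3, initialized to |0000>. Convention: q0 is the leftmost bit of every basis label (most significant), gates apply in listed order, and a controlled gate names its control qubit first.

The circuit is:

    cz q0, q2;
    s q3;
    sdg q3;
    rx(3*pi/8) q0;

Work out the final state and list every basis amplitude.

The final amplitudes are cos(3*pi/16) on |0000>, -I*sin(3*pi/16) on |1000>, and 0 on every other basis state. Key observation: steps 2-3 multiply out to the identity, so the circuit reduces to the remaining gates.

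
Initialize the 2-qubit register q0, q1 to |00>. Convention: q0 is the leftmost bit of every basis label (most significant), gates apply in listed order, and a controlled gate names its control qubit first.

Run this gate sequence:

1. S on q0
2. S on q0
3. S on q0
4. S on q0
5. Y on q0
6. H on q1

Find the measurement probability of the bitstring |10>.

Outcome |10> occurs with probability 1/2. Key observation: the block from step 1 through step 4 cancels to the identity and can be dropped.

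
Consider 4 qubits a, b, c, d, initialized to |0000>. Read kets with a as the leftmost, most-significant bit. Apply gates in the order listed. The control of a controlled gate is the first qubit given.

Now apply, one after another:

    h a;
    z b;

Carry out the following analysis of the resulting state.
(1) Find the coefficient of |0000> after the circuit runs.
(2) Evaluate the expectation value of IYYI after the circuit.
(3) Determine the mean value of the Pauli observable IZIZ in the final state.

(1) The amplitude on |0000> is sqrt(2)/2.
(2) In the final state, IYYI has expectation 0.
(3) The expectation value of IZIZ is 1.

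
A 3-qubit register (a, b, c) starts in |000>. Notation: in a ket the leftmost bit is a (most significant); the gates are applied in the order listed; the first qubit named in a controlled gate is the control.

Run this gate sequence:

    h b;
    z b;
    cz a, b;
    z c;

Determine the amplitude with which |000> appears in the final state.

The final state's coefficient on |000> equals sqrt(2)/2.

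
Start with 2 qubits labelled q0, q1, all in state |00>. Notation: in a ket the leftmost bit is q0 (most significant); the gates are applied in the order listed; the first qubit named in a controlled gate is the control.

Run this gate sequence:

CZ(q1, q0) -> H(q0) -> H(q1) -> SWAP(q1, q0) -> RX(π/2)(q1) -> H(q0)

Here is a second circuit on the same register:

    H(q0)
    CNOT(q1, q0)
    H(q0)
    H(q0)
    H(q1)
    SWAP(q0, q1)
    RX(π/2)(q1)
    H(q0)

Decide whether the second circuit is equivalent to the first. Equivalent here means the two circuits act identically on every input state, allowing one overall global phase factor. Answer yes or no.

Yes: on every input state the two circuits agree up to one overall phase factor.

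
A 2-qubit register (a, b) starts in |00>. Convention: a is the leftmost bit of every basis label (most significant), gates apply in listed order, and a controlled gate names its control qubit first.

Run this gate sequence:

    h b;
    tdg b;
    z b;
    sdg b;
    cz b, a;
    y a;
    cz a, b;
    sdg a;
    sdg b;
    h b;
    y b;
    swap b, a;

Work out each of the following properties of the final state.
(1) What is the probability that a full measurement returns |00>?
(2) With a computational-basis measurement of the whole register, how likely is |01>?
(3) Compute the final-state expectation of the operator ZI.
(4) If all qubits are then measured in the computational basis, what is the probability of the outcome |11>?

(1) The probability of measuring |00> is 0.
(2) The probability of measuring |01> is sqrt(2)/4 + 1/2.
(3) The observable ZI averages to sqrt(2)/2.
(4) A full measurement returns |11> with probability 1/2 - sqrt(2)/4.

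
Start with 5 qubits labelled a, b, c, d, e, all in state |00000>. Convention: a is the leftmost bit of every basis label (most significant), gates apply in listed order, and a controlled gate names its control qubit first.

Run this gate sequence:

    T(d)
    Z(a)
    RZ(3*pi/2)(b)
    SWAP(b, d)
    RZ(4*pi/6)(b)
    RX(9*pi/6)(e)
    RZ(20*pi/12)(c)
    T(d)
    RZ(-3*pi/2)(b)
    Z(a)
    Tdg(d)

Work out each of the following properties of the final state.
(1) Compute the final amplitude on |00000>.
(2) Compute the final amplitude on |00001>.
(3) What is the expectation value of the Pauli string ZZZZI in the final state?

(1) The amplitude on |00000> is -sqrt(2)*exp(5*I*pi/6)/2.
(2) The final state's coefficient on |00001> equals sqrt(2)*exp(I*pi/3)/2.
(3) In the final state, ZZZZI has expectation 1.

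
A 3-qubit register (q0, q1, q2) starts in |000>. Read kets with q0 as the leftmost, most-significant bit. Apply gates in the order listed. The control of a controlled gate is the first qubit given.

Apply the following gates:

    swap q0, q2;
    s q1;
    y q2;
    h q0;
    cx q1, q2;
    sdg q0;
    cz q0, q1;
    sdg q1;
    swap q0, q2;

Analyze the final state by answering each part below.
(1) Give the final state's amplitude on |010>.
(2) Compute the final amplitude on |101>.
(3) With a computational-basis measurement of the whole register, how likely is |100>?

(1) The amplitude on |010> is 0.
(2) The final state's coefficient on |101> equals sqrt(2)/2.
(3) The probability of measuring |100> is 1/2.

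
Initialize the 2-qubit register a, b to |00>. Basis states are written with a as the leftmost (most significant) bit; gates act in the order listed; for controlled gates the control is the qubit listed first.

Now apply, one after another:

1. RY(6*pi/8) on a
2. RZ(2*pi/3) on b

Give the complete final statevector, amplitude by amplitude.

The resulting statevector has amplitude -sqrt(2 - sqrt(2))*exp(2*I*pi/3)/2 on |00>, 0 on |01>, -sqrt(sqrt(2) + 2)*exp(2*I*pi/3)/2 on |10>, 0 on |11>.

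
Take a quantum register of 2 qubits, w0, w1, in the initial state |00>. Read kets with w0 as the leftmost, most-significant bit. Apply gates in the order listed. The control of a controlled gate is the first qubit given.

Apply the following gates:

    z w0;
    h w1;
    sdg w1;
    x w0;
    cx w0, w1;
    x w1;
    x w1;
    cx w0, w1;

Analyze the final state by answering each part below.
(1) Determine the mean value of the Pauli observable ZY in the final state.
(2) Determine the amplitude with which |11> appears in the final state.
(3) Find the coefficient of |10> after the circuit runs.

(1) The observable ZY averages to 1. Key observation: the block from step 5 through step 8 cancels to the identity and can be dropped.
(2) The amplitude on |11> is -sqrt(2)*I/2.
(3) The final state's coefficient on |10> equals sqrt(2)/2.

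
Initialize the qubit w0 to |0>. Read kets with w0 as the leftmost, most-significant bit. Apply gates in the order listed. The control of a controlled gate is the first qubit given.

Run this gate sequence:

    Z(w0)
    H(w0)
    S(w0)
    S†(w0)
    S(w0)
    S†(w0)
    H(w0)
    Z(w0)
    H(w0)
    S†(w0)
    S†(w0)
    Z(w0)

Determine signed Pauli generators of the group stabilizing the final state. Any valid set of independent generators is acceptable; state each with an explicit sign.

The final state is stabilized by the group generated by +X; other independent generating sets are equally valid.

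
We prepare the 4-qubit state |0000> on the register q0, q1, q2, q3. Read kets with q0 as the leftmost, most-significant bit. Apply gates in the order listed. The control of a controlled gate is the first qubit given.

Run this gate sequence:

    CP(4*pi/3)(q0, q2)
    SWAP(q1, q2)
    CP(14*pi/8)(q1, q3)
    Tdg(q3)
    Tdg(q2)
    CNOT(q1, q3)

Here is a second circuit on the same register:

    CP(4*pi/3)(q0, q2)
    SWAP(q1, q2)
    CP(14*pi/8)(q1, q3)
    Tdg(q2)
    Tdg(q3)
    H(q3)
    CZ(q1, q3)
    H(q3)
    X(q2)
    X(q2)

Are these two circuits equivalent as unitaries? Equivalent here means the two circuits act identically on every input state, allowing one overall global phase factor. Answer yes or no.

Yes, they are equivalent — the unitaries differ by at most a global phase.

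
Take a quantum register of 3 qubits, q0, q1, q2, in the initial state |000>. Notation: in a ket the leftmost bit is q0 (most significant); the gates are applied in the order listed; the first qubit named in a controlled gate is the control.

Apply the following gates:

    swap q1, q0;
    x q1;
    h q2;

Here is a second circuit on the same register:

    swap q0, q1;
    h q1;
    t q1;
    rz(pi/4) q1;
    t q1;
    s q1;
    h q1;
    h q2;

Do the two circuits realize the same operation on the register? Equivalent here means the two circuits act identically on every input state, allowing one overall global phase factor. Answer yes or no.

No — the two circuits implement different unitaries, even allowing a global phase.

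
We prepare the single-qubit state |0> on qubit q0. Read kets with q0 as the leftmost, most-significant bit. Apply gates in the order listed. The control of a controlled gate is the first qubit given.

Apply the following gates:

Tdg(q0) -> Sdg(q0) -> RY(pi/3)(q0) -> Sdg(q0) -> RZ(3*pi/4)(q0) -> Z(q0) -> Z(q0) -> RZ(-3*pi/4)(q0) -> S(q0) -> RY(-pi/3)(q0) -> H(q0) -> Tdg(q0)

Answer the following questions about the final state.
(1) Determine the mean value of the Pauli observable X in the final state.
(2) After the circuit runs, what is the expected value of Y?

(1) In the final state, X has expectation sqrt(2)/2. Key observation: gates 3-10 undo each other exactly, leaving only the rest of the circuit to track.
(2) The expectation value of Y is -sqrt(2)/2.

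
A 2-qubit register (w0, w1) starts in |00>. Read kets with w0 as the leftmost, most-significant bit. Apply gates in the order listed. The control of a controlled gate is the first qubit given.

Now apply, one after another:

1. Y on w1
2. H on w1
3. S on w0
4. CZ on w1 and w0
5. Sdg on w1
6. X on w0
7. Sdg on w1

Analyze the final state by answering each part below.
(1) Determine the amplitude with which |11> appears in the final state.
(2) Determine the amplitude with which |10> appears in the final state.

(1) |11> carries amplitude sqrt(2)*I/2 in the final state.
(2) The amplitude on |10> is sqrt(2)*I/2.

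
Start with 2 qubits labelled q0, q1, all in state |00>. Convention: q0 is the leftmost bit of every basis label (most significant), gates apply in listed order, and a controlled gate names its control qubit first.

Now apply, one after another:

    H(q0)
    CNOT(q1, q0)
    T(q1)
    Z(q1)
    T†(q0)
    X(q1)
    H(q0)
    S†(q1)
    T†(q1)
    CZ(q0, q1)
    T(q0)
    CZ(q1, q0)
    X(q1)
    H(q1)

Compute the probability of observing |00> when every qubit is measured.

A full measurement returns |00> with probability sqrt(2)/8 + 1/4.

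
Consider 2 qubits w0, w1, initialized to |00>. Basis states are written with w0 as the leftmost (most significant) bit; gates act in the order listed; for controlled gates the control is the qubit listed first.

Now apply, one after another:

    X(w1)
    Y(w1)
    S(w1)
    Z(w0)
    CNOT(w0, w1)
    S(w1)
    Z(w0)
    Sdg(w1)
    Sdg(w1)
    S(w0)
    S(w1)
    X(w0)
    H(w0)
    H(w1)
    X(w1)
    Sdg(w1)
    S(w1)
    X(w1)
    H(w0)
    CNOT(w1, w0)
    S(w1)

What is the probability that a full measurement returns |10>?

Outcome |10> occurs with probability 1/2. Key observation: steps 15-18 multiply out to the identity, so the circuit reduces to the remaining gates.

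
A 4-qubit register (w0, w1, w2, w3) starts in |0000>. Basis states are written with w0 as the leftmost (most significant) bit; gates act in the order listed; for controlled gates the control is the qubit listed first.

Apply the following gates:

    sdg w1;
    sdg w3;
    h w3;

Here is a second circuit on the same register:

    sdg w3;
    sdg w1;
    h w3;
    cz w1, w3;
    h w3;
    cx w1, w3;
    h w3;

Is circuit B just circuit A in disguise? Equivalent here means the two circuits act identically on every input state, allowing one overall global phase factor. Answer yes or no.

Yes: on every input state the two circuits agree up to one overall phase factor.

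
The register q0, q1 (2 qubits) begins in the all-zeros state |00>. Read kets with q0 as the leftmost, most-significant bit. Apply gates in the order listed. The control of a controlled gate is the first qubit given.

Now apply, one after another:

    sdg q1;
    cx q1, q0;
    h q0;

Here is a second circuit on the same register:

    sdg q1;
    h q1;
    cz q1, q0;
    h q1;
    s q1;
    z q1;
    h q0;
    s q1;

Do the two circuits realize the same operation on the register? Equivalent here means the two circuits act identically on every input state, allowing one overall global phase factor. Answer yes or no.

No: there is an input state on which the two circuits produce genuinely different outputs (not merely differing by a phase).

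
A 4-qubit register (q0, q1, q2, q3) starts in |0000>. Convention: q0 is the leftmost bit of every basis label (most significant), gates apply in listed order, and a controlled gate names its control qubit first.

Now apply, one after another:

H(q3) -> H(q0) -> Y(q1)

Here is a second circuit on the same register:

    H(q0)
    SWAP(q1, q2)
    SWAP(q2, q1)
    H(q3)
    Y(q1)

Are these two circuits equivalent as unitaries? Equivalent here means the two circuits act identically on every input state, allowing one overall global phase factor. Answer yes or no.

Yes: on every input state the two circuits agree up to one overall phase factor.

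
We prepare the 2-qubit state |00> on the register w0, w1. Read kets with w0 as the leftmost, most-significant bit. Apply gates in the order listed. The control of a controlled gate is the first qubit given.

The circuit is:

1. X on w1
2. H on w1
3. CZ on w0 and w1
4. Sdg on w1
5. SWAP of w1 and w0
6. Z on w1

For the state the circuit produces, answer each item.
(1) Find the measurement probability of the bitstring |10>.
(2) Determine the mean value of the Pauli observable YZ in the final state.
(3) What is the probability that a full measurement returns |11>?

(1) A full measurement returns |10> with probability 1/2.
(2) The observable YZ averages to 1.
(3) Outcome |11> occurs with probability 0.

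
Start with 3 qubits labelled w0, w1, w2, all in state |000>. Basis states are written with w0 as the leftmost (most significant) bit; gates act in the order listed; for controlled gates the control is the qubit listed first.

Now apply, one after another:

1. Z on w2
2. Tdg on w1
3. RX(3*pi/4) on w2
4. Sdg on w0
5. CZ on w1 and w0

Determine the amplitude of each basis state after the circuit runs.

The resulting statevector has amplitude sqrt(2 - sqrt(2))/2 on |000>, -I*sqrt(sqrt(2) + 2)/2 on |001>, and 0 on every other basis state.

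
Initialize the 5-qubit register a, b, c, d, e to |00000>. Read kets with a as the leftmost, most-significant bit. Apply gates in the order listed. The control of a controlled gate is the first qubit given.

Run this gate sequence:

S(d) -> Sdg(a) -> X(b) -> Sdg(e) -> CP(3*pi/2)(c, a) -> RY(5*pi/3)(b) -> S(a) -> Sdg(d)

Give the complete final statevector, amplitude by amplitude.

The final amplitudes are -1/2 on |00000>, -sqrt(3)/2 on |01000>, and 0 on every other basis state.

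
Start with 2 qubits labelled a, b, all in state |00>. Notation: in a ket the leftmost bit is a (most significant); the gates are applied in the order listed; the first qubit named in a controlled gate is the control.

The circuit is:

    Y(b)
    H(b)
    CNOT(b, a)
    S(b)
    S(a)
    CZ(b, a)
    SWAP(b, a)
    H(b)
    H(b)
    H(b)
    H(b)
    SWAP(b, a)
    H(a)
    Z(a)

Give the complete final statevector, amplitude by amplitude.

After the circuit, the state carries amplitude I/2 on |00>, -I/2 on |01>, -I/2 on |10>, -I/2 on |11>. Key observation: steps 8-11 multiply out to the identity, so the circuit reduces to the remaining gates.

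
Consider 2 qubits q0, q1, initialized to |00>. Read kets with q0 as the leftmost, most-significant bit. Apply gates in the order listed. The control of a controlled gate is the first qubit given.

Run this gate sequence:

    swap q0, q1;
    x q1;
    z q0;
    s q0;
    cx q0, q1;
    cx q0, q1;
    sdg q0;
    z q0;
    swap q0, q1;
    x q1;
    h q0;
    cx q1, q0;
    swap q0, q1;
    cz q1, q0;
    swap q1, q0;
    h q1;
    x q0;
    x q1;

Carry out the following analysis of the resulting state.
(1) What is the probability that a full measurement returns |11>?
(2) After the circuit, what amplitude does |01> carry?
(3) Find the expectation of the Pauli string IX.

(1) The probability of measuring |11> is 1/4. Key observation: the block from step 3 through step 8 cancels to the identity and can be dropped.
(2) |01> carries amplitude -1/2 in the final state.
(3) In the final state, IX has expectation -1.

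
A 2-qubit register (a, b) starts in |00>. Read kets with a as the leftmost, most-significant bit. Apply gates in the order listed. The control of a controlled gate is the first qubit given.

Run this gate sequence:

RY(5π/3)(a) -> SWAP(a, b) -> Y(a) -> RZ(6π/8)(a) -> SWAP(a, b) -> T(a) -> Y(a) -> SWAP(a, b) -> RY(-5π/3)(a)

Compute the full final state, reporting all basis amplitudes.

The final amplitudes are exp(5*I*pi/8)/4 on |00>, sqrt(3)*exp(3*I*pi/8)/4 on |01>, -sqrt(3)*exp(5*I*pi/8)/4 on |10>, -3*exp(3*I*pi/8)/4 on |11>.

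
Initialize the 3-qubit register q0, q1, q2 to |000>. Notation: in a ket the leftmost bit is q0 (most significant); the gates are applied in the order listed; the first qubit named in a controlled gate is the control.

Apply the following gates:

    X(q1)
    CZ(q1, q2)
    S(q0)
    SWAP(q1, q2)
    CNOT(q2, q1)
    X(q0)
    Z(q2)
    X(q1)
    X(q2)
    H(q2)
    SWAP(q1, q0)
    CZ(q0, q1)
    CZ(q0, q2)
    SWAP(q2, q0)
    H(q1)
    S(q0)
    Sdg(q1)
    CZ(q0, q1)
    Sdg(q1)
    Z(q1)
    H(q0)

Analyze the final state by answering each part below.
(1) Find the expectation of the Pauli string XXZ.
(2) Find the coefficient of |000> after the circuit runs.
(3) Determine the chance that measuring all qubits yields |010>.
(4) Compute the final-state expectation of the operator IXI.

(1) The expectation value of XXZ is -1.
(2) The final state's coefficient on |000> equals sqrt(2)*(-1 - I)/4.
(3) Outcome |010> occurs with probability 1/4.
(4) The observable IXI averages to 0.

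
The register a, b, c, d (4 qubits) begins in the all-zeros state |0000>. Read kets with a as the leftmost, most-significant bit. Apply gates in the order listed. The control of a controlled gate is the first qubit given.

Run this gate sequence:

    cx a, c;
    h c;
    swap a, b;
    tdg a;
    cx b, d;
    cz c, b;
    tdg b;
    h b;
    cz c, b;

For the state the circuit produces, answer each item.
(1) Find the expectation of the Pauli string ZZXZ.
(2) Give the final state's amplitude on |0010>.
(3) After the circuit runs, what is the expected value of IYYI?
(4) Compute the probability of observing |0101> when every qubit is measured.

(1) The expectation value of ZZXZ is 1.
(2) |0010> carries amplitude 1/2 in the final state.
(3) The expectation value of IYYI is 1.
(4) A full measurement returns |0101> with probability 0.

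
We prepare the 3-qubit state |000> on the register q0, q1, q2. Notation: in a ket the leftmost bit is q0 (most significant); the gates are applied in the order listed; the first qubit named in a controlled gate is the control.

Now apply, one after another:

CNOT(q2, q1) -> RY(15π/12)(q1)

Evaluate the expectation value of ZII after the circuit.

The expectation value of ZII is 1.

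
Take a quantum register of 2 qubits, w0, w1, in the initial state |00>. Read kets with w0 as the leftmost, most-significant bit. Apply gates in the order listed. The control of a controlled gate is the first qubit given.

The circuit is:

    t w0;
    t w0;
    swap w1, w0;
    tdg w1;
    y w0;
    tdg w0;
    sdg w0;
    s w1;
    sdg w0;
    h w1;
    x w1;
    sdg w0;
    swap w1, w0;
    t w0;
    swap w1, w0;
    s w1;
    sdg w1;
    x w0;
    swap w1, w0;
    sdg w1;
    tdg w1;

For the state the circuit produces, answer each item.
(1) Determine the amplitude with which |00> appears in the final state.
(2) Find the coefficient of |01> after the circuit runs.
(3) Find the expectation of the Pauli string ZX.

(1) The amplitude on |00> is sqrt(2)*exp(3*I*pi/4)/2. Key observation: the block from step 16 through step 17 cancels to the identity and can be dropped.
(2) The amplitude on |01> is 0.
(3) In the final state, ZX has expectation 0.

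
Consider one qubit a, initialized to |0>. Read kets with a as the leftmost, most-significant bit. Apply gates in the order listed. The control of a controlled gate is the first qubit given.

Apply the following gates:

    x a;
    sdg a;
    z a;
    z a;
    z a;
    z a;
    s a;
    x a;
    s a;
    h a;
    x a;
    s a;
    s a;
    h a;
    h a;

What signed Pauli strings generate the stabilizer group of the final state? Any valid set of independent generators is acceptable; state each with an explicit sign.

The final state is stabilized by the group generated by -X; other independent generating sets are equally valid. Key observation: gates 1-8 undo each other exactly, leaving only the rest of the circuit to track.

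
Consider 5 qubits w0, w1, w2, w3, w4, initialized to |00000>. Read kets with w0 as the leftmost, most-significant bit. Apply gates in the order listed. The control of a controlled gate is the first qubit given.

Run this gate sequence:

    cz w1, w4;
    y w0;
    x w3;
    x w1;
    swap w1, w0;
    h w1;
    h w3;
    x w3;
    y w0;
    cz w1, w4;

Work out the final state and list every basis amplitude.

The final amplitudes are -1/2 on |00000>, 1/2 on |00010>, 1/2 on |01000>, -1/2 on |01010>, and 0 on every other basis state.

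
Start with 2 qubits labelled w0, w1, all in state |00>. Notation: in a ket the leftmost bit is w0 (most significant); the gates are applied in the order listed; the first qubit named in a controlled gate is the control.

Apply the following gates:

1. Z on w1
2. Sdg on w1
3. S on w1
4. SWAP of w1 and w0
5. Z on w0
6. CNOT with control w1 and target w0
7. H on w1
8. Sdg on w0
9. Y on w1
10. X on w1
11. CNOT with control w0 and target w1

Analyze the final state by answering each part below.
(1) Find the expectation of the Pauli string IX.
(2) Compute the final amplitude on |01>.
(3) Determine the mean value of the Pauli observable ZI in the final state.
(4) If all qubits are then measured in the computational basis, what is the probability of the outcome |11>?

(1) In the final state, IX has expectation -1.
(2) The amplitude on |01> is -sqrt(2)*I/2.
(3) The observable ZI averages to 1.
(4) The probability of measuring |11> is 0.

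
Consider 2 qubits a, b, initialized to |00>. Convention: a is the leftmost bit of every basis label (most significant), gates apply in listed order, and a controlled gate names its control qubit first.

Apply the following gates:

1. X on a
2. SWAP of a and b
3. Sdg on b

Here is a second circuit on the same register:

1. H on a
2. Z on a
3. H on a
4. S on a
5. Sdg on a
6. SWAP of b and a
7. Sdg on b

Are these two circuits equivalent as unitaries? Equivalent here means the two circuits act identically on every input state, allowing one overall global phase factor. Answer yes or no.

Yes: on every input state the two circuits agree up to one overall phase factor.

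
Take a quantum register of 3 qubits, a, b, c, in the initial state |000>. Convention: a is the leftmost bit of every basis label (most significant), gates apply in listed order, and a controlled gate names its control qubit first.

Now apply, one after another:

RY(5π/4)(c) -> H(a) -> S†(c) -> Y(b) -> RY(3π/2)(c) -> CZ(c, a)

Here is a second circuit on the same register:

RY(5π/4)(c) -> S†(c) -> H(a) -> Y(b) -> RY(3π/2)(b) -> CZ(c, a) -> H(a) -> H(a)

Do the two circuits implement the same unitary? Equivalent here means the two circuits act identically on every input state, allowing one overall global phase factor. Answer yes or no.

No: there is an input state on which the two circuits produce genuinely different outputs (not merely differing by a phase).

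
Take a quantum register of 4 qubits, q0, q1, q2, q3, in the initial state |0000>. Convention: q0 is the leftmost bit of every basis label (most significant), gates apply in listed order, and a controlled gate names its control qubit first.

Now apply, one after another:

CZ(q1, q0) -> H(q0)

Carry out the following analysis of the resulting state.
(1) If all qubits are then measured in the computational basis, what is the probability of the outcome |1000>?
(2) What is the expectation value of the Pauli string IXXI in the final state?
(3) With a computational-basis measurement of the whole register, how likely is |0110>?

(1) The probability of measuring |1000> is 1/2.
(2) The expectation value of IXXI is 0.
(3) A full measurement returns |0110> with probability 0.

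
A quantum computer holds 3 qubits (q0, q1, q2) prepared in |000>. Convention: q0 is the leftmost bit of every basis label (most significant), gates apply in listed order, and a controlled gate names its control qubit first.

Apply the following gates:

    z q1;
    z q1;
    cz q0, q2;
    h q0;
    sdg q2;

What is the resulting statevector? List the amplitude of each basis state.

After the circuit, the state carries amplitude sqrt(2)/2 on |000>, sqrt(2)/2 on |100>, and 0 on every other basis state.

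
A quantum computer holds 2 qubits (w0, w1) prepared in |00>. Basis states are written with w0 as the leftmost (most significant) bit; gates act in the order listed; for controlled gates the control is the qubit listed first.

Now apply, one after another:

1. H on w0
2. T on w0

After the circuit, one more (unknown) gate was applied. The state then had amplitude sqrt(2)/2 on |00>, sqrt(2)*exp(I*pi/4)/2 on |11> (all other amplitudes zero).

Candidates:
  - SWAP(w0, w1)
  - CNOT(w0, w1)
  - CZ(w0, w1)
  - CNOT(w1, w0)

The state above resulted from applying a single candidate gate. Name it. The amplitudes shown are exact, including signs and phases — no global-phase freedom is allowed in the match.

The applied gate was CNOT(w0, w1).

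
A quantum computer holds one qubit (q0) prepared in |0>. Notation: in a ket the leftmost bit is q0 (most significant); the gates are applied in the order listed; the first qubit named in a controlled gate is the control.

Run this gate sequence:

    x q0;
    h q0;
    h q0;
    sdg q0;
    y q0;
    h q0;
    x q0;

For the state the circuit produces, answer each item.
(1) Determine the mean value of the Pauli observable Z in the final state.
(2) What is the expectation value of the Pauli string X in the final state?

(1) The observable Z averages to 0.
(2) The observable X averages to 1.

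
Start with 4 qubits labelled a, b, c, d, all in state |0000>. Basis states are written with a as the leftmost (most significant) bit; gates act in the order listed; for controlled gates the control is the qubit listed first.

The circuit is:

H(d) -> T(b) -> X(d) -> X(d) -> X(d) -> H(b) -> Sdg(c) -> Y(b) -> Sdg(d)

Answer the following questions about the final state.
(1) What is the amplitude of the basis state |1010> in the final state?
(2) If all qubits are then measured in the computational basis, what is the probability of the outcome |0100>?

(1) The amplitude on |1010> is 0. Key observation: the block from step 3 through step 4 cancels to the identity and can be dropped.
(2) A full measurement returns |0100> with probability 1/4.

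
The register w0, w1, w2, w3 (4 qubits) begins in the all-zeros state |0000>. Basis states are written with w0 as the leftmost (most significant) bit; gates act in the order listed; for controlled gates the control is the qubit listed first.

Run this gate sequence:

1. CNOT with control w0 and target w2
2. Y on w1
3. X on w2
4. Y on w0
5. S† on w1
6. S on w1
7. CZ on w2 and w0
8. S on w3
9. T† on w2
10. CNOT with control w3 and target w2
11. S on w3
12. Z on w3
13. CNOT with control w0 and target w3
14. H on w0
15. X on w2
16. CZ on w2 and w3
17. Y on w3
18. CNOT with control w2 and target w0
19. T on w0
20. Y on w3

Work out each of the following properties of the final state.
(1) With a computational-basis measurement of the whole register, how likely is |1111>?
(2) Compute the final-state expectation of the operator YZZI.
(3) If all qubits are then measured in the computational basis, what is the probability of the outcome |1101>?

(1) The probability of measuring |1111> is 0.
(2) The observable YZZI averages to sqrt(2)/2.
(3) The probability of measuring |1101> is 1/2.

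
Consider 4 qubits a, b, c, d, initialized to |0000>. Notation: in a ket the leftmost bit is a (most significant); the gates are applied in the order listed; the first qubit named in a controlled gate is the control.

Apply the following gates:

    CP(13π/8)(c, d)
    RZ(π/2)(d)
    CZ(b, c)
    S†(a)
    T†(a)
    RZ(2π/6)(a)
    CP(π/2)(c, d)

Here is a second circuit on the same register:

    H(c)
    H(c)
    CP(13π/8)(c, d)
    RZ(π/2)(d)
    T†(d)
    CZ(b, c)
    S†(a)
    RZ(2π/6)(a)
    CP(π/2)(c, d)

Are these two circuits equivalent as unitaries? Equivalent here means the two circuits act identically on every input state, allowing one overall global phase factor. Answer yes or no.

No: there is an input state on which the two circuits produce genuinely different outputs (not merely differing by a phase).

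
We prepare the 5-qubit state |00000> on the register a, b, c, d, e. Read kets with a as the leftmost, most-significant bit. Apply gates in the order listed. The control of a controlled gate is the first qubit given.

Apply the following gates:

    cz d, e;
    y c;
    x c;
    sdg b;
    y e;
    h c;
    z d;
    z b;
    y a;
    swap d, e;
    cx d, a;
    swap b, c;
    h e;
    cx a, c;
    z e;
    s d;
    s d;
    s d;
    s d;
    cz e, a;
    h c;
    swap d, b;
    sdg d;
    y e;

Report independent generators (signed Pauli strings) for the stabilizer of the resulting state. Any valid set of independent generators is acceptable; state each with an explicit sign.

The final state is stabilized by the group generated by +IIXII, -IIIYI, +IIIIX, +ZIIII, -IZIII; other independent generating sets are equally valid. Key observation: the block from step 16 through step 19 cancels to the identity and can be dropped.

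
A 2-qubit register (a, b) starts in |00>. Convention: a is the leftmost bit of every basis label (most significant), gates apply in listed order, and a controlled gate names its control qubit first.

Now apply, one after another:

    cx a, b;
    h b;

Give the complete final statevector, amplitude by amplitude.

The final amplitudes are sqrt(2)/2 on |00>, sqrt(2)/2 on |01>, 0 on |10>, 0 on |11>.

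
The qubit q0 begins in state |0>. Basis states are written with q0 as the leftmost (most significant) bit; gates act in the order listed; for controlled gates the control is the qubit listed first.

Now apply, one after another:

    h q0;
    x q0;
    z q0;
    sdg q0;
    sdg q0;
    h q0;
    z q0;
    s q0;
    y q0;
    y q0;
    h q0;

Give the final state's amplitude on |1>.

The final state's coefficient on |1> equals sqrt(2)/2.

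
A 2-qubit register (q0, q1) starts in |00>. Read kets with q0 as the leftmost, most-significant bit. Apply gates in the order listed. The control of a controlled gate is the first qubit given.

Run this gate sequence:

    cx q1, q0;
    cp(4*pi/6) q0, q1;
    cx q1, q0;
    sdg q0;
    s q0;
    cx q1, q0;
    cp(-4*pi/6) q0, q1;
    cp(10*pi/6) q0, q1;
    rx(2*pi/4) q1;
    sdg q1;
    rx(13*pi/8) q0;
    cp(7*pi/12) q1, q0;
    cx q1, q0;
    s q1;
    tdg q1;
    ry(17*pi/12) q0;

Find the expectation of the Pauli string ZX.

The expectation value of ZX is -sqrt(6)*I*exp(-I*pi/4)*cos(3*pi/16)**2/8 - sqrt(3)*sqrt(1/2 - sqrt(2)/4)*sqrt(sqrt(2)/4 + 1/2)*exp(I*pi/3)*sin(3*pi/16)*cos(3*pi/16)/2 - sqrt(3)*sqrt(1/2 - sqrt(2)/4)*sqrt(sqrt(2)/4 + 1/2)*exp(I*pi/4)*sin(3*pi/16)*cos(3*pi/16)/2 - I*sqrt(1/2 - sqrt(2)/4)*sqrt(sqrt(2)/4 + 1/2)*exp(-I*pi/4)*cos(3*pi/16)**2/2 + sqrt(2)*exp(-I*pi/3)*sin(3*pi/16)*cos(3*pi/16)/8 + sqrt(2)*exp(-I*pi/4)*sin(3*pi/16)*cos(3*pi/16)/8 - sqrt(6)*I*exp(I*pi/3)*sin(3*pi/16)**2/8 - I*sqrt(1/2 - sqrt(2)/4)*sqrt(sqrt(2)/4 + 1/2)*exp(I*pi/3)*sin(3*pi/16)**2/2 + I*sqrt(1/2 - sqrt(2)/4)*sqrt(sqrt(2)/4 + 1/2)*exp(-I*pi/3)*sin(3*pi/16)**2/2 + sqrt(6)*I*exp(-I*pi/3)*sin(3*pi/16)**2/8 + sqrt(2)*exp(I*pi/4)*sin(3*pi/16)*cos(3*pi/16)/8 + sqrt(2)*exp(I*pi/3)*sin(3*pi/16)*cos(3*pi/16)/8 + I*sqrt(1/2 - sqrt(2)/4)*sqrt(sqrt(2)/4 + 1/2)*exp(I*pi/4)*cos(3*pi/16)**2/2 - sqrt(3)*sqrt(1/2 - sqrt(2)/4)*sqrt(sqrt(2)/4 + 1/2)*exp(-I*pi/4)*sin(3*pi/16)*cos(3*pi/16)/2 - sqrt(3)*sqrt(1/2 - sqrt(2)/4)*sqrt(sqrt(2)/4 + 1/2)*exp(-I*pi/3)*sin(3*pi/16)*cos(3*pi/16)/2 + sqrt(6)*I*exp(I*pi/4)*cos(3*pi/16)**2/8. Key observation: the block from step 2 through step 7 cancels to the identity and can be dropped.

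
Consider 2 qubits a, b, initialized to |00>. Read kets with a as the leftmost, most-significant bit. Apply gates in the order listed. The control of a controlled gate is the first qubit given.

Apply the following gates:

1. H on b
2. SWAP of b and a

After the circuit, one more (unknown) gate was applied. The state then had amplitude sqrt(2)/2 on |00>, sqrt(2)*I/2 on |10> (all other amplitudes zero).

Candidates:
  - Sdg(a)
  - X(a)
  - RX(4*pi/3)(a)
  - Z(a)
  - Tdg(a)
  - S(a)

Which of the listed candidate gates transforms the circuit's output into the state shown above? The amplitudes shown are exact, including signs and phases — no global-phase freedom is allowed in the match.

The applied gate was S(a).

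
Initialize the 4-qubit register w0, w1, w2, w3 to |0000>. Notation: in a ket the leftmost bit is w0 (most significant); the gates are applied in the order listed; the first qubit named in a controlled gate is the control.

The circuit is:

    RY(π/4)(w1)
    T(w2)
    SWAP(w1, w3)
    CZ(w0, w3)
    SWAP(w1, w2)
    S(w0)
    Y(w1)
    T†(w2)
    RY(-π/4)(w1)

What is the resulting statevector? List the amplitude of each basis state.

The final amplitudes are sqrt(2)*I/4 on |0000>, I*(2 - sqrt(2))/4 on |0001>, I*(sqrt(2) + 2)/4 on |0100>, sqrt(2)*I/4 on |0101>, and 0 on every other basis state.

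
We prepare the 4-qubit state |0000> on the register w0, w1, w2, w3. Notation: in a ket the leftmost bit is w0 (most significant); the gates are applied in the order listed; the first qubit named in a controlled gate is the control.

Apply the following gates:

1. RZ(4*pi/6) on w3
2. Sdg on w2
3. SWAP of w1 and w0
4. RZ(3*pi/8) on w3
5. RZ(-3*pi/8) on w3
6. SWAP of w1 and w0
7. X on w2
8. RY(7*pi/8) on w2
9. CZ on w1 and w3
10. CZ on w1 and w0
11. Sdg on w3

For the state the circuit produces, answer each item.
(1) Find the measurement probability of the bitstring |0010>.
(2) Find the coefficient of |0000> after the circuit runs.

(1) A full measurement returns |0010> with probability cos(7*pi/16)**2. Key observation: gates 3-6 undo each other exactly, leaving only the rest of the circuit to track.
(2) The final state's coefficient on |0000> equals exp(2*I*pi/3)*cos(pi/16).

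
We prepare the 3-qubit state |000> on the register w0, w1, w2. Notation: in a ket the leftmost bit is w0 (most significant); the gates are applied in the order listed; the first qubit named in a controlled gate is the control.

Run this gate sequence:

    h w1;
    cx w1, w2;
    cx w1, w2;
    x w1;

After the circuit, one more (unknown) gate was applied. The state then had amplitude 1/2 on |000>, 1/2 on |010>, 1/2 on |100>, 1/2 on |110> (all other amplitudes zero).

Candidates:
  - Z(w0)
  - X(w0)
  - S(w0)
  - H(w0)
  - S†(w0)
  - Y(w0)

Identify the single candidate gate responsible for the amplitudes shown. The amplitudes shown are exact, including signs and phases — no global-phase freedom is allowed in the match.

The applied gate was H(w0). Key observation: the block from step 2 through step 3 cancels to the identity and can be dropped.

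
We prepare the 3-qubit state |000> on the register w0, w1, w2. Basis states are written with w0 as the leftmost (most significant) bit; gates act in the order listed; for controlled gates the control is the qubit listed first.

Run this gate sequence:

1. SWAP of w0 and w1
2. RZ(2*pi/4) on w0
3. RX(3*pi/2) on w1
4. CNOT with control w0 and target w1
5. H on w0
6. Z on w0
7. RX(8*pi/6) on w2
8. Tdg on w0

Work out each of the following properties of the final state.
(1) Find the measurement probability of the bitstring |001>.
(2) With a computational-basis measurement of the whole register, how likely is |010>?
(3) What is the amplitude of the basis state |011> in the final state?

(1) The probability of measuring |001> is 3/16.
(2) Outcome |010> occurs with probability 1/16.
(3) The amplitude on |011> is sqrt(3)*exp(3*I*pi/4)/4.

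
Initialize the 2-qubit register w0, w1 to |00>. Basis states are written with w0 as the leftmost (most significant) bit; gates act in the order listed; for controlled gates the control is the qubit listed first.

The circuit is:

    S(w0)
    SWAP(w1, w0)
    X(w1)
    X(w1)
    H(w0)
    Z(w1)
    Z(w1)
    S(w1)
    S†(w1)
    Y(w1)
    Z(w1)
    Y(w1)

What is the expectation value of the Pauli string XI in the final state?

The observable XI averages to 1. Key observation: steps 3-4 multiply out to the identity, so the circuit reduces to the remaining gates.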